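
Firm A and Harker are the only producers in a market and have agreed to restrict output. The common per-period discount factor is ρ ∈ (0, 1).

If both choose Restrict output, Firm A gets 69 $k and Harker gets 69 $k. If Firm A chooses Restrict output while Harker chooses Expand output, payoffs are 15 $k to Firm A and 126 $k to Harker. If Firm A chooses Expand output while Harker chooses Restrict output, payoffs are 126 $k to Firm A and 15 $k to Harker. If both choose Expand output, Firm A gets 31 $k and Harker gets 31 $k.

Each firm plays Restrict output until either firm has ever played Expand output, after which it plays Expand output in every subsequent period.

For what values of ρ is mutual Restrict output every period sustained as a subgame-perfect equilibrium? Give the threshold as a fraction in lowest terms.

Under grim trigger the critical discount factor is (T−C)/(T−P) with T = 126, C = 69, P = 31.
ρ* = (126−69)/(126−31) = 57/95 = 3/5.

3/5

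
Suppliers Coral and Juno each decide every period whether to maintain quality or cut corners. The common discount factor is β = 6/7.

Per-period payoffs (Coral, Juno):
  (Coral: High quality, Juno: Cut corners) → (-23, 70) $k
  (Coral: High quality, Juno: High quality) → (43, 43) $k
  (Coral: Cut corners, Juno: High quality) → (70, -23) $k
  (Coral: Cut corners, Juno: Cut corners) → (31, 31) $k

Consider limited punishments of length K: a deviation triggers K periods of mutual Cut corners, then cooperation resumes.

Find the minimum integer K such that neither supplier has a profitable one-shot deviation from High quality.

4

No profitable deviation requires (43−31)(β+…+β^K) ≥ 70−43, i.e. β+…+β^K ≥ 9/4 ≈ 2.2500.
With β = 6/7, the partial sums are K=1: 0.8571, K=2: 1.5918, K=3: 2.2216, K=4: 2.7613.
K = 4 is the first length at which the sum reaches 2.2500.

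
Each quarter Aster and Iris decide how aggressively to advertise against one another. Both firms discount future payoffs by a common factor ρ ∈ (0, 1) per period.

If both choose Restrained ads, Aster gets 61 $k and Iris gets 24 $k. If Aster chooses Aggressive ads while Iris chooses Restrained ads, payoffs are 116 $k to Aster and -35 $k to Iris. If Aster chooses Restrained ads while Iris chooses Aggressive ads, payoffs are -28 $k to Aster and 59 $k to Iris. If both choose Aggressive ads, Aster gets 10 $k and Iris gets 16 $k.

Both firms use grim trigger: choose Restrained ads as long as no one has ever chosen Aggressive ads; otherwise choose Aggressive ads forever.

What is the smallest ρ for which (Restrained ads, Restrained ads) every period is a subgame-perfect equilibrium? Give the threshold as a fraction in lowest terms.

Aster's threshold: (116−61)/(116−10) = 55/106.
Iris's threshold: (59−24)/(59−16) = 35/43.
55/106 < 35/43, so Iris binds and ρ* = 35/43.

35/43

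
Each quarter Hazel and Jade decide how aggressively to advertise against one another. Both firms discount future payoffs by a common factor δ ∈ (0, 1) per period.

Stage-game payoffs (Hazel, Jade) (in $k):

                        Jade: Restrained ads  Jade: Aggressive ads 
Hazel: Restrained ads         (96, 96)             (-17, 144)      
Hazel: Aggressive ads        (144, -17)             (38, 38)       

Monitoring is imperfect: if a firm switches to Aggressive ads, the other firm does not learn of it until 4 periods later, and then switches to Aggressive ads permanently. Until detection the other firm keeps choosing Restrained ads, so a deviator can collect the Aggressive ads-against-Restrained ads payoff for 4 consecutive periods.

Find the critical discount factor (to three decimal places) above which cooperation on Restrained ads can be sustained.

0.820

A deviator earns 144 for 4 periods, then 38 forever; cooperating earns 96 forever. Multiplying the IC by (1−δ):
96 ≥ 144(1−δ^4) + 38δ^4, so 106·δ^4 ≥ 48 and δ^4 ≥ 24/53.
δ ≥ (24/53)^(1/4) ≈ 0.820.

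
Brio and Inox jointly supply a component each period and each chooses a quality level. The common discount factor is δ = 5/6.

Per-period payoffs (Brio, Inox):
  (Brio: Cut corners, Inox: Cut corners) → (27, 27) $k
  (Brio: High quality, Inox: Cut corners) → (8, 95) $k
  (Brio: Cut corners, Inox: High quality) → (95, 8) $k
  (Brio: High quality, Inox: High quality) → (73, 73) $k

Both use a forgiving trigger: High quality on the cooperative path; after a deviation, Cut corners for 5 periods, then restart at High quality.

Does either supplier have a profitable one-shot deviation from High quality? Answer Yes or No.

No

A one-shot deviation gives 95 now, then 27 for 5 periods, then back to 73.
Gain from deviating: (95−73) today; loss: (73−27) in each of the next 5 periods.
No-deviation condition: (73−27)(δ+…+δ^5) ≥ 95−73, i.e. δ+…+δ^5 ≥ 11/23.
At δ = 5/6: δ+…+δ^5 = 2.9906 ≥ 0.4783.
So cooperation is sustainable.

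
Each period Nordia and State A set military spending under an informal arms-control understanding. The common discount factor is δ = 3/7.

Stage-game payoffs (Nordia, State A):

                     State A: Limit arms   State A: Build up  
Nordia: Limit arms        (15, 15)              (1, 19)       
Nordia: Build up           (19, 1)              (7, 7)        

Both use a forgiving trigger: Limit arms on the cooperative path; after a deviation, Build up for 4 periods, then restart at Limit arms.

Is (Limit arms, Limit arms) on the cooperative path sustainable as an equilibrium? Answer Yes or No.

IC: δ+…+δ^4 ≥ (19−15)/(15−7) = 1/2.
At δ = 3/7: partial sum = 0.7247 ≥ 0.5000. Cooperation sustainable.

Yes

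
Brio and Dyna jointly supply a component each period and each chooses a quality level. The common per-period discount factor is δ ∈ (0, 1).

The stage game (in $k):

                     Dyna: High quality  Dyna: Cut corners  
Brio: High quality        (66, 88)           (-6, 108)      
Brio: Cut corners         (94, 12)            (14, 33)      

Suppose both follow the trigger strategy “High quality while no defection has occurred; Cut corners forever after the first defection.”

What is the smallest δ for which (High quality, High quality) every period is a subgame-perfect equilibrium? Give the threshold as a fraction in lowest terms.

7/20

Brio: cooperation gives 66 each period; deviation gives 94 once then 14 forever.
  66/(1−δ) ≥ 94 + 14δ/(1−δ) ⇒ δ ≥ 28/80 = 7/20.
Dyna: cooperation gives 88 each period; deviation gives 108 once then 33 forever.
  δ ≥ 20/75 = 4/15.
Both must hold, so the binding constraint is Brio's: δ ≥ 7/20.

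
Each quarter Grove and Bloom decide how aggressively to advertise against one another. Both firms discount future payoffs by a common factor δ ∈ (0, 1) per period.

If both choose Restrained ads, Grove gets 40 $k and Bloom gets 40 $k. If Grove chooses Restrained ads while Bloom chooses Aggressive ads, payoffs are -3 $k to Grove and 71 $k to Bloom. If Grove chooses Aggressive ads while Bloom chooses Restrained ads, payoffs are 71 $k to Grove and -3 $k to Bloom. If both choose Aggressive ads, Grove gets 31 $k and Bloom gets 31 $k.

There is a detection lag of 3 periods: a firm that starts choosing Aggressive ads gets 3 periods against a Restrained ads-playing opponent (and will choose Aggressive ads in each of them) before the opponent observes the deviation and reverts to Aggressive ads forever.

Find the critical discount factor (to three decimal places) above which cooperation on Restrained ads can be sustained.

0.919

The best deviation is to choose Aggressive ads for all 3 undetected periods, earning 71 each, then 31 forever once detected.
Deviation value: 71(1−δ^3)/(1−δ) + 31δ^3/(1−δ); cooperation value: 40/(1−δ).
IC: 40 ≥ 71(1−δ^3) + 31δ^3 = 71 − 40δ^3.
So δ^3 ≥ 31/40, giving δ ≥ (31/40)^(1/3) ≈ 0.919.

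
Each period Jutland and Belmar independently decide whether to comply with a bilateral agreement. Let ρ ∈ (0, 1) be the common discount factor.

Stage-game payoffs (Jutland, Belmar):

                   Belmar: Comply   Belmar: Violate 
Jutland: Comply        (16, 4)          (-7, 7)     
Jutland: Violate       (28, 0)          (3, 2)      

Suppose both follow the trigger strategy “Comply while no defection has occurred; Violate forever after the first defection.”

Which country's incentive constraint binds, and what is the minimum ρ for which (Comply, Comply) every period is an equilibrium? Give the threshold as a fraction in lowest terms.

Belmar; ρ ≥ 3/5

Jutland: cooperation gives 16 each period; deviation gives 28 once then 3 forever.
  16/(1−ρ) ≥ 28 + 3ρ/(1−ρ) ⇒ ρ ≥ 12/25.
Belmar: cooperation gives 4 each period; deviation gives 7 once then 2 forever.
  ρ ≥ 3/5.
Both must hold, so the binding constraint is Belmar's: ρ ≥ 3/5.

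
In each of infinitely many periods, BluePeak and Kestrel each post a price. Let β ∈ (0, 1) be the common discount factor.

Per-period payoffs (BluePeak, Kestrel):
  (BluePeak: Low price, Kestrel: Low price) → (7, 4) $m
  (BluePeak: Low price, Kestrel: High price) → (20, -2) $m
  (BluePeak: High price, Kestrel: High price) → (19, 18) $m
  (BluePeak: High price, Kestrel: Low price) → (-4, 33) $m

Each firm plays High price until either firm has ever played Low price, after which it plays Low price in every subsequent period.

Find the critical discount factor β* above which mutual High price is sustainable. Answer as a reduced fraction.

BluePeak: cooperation gives 19 each period; deviation gives 20 once then 7 forever.
  19/(1−β) ≥ 20 + 7β/(1−β) ⇒ β ≥ 1/13.
Kestrel: cooperation gives 18 each period; deviation gives 33 once then 4 forever.
  β ≥ 15/29.
Both must hold, so the binding constraint is Kestrel's: β ≥ 15/29.

15/29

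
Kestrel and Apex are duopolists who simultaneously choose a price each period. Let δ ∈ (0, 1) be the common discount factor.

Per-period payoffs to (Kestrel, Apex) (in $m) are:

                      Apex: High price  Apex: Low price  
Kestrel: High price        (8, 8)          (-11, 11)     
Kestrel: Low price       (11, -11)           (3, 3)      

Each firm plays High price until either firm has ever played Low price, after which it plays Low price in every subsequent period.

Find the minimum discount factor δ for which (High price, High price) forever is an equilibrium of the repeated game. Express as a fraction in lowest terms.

3/8

Cooperation forever yields 8 each period: 8/(1−δ).
Deviating yields 11 once, then 3 forever: 11 + 3δ/(1−δ).
No profitable deviation requires 8/(1−δ) ≥ 11 + 3δ/(1−δ).
Multiplying by (1−δ): 8 ≥ 11(1−δ) + 3δ = 11 − 8δ.
So 8δ ≥ 3, i.e. δ ≥ 3/8.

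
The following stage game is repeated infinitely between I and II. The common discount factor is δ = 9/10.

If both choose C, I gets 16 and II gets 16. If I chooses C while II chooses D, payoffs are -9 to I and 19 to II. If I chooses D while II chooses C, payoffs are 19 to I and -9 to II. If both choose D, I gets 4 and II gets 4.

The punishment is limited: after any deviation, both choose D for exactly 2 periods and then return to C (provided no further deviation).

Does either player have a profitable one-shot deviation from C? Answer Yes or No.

Comparing payoff streams over the 3 periods until play realigns: cooperate → 16(1+δ+…+δ^2); deviate → 19 + 4(δ+…+δ^2).
Cooperation is sustained iff (16−4)(δ+…+δ^2) ≥ 19−16.
δ+…+δ^2 = 9/10·(1−(9/10)^2)/(1−9/10) = 1.7100, and (19−16)/(16−4) = 0.2500.
1.7100 ≥ 0.2500, so cooperation is sustainable.

No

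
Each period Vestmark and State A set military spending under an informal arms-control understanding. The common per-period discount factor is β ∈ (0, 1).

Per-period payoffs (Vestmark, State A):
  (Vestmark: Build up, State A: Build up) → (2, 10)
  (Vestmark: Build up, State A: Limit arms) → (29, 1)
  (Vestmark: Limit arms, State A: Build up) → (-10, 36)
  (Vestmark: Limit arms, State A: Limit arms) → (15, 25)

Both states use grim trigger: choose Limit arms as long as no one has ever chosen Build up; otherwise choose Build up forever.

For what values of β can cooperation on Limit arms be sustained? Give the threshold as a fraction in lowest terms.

Vestmark: cooperation gives 15 each period; deviation gives 29 once then 2 forever.
  15/(1−β) ≥ 29 + 2β/(1−β) ⇒ β ≥ 14/27.
State A: cooperation gives 25 each period; deviation gives 36 once then 10 forever.
  β ≥ 11/26.
Both must hold, so the binding constraint is Vestmark's: β ≥ 14/27.

14/27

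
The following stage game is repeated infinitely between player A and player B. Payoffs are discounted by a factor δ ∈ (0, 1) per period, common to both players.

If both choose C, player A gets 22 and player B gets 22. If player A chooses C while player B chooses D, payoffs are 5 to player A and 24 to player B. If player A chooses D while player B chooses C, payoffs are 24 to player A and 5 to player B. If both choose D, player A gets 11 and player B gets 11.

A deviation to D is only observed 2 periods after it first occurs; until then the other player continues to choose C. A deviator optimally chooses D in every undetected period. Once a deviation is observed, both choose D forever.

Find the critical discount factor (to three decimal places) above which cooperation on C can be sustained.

0.392

The best deviation is to choose D for all 2 undetected periods, earning 24 each, then 11 forever once detected.
Deviation value: 24(1−δ^2)/(1−δ) + 11δ^2/(1−δ); cooperation value: 22/(1−δ).
IC: 22 ≥ 24(1−δ^2) + 11δ^2 = 24 − 13δ^2.
So δ^2 ≥ 2/13, giving δ ≥ (2/13)^(1/2) ≈ 0.392.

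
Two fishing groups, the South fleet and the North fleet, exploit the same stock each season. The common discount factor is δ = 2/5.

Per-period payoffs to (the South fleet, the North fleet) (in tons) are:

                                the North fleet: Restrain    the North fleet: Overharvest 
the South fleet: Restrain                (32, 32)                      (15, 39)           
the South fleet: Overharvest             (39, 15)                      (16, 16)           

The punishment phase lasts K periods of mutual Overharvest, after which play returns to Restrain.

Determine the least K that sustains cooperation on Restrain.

2

No profitable deviation requires (32−16)(δ+…+δ^K) ≥ 39−32, i.e. δ+…+δ^K ≥ 7/16 ≈ 0.4375.
With δ = 2/5, the partial sums are K=1: 0.4000, K=2: 0.5600.
K = 2 is the first length at which the sum reaches 0.4375.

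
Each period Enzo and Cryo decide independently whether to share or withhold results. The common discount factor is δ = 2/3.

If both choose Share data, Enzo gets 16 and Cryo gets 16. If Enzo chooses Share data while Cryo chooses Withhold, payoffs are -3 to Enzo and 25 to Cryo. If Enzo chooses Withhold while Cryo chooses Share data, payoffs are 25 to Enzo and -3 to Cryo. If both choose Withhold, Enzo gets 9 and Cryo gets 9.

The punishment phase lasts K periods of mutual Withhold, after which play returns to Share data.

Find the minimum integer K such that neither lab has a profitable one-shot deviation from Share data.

IC: δ(1−δ^K)/(1−δ) ≥ (25−16)/(16−9) = 9/7.
With δ = 2/3: need 1 − δ^K ≥ 9/7·(1−2/3)/(2/3), i.e. δ^K ≤ 0.3571.
Since (2/3)^2 = 0.4444 and (2/3)^3 = 0.2963, the smallest such K is 3.

3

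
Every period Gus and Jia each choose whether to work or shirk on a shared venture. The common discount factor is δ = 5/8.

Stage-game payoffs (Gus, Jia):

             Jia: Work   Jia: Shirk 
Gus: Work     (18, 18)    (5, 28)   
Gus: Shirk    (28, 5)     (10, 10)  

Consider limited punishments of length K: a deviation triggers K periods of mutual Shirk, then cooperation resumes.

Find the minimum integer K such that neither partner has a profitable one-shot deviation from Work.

IC: δ(1−δ^K)/(1−δ) ≥ (28−18)/(18−10) = 5/4.
With δ = 5/8: need 1 − δ^K ≥ 5/4·(1−5/8)/(5/8), i.e. δ^K ≤ 0.2500.
Since (5/8)^2 = 0.3906 and (5/8)^3 = 0.2441, the smallest such K is 3.

3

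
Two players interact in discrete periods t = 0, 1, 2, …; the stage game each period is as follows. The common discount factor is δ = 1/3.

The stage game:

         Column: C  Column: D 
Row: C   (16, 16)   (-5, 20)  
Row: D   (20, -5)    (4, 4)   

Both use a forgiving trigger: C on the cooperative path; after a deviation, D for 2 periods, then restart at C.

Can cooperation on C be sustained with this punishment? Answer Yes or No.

Yes

Comparing payoff streams over the 3 periods until play realigns: cooperate → 16(1+δ+…+δ^2); deviate → 20 + 4(δ+…+δ^2).
Cooperation is sustained iff (16−4)(δ+…+δ^2) ≥ 20−16.
δ+…+δ^2 = 1/3·(1−(1/3)^2)/(1−1/3) = 0.4444, and (20−16)/(16−4) = 0.3333.
0.4444 ≥ 0.3333, so cooperation is sustainable.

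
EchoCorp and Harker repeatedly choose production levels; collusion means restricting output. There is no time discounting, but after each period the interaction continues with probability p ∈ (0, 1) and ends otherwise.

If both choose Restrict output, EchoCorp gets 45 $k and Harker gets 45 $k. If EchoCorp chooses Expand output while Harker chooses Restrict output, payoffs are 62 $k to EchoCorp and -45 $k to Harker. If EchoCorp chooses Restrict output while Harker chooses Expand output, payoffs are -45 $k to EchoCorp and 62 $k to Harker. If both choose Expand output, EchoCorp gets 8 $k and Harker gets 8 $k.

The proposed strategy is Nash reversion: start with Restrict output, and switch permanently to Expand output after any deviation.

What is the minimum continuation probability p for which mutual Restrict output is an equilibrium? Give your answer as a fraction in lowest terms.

17/54

With no time discounting, the continuation probability p plays the role of the discount factor.
Grim-trigger IC: 45/(1−p) ≥ 62 + 8p/(1−p) ⇒ p ≥ (62−45)/(62−8) = 17/54.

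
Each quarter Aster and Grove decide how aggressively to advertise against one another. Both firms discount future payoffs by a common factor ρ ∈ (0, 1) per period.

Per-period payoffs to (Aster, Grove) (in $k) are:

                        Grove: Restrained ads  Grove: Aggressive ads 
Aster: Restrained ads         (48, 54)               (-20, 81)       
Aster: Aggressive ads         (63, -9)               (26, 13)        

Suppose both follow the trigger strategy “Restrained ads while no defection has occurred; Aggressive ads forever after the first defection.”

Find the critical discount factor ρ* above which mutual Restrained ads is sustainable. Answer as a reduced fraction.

For Aster: deviation gain 63−48 = 15, per-period punishment loss 48−26 = 22. IC gives ρ ≥ 15/37.
For Grove: gain 27, loss 41 per period, so ρ ≥ 27/68.
The tighter constraint is Aster's, so cooperation needs ρ ≥ 15/37.

15/37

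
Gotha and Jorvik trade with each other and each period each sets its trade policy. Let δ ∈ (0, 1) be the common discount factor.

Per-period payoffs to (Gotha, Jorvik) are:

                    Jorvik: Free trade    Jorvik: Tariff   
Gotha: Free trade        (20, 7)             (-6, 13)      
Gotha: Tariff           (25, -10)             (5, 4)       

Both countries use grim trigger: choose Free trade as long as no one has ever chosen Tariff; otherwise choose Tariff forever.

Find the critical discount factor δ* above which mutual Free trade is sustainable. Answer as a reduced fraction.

2/3

For Gotha: deviation gain 25−20 = 5, per-period punishment loss 20−5 = 15. IC gives δ ≥ 5/20 = 1/4.
For Jorvik: gain 6, loss 3 per period, so δ ≥ 6/9 = 2/3.
The tighter constraint is Jorvik's, so cooperation needs δ ≥ 2/3.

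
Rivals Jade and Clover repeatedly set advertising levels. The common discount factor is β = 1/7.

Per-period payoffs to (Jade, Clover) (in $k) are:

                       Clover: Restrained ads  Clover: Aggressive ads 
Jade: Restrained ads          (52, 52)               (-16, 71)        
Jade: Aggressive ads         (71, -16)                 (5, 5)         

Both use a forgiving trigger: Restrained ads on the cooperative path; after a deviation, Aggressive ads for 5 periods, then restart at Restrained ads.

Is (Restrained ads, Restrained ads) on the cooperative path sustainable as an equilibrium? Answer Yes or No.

No

IC: β+…+β^5 ≥ (71−52)/(52−5) = 19/47.
At β = 1/7: partial sum = 0.1667 < 0.4043. Cooperation not sustainable.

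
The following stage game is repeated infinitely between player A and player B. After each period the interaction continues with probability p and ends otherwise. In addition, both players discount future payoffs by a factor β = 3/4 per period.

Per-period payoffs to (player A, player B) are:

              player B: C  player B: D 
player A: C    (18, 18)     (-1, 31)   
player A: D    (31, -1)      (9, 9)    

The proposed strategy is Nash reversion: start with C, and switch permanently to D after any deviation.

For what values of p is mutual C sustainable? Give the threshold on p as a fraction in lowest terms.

26/33

With continuation probability p and discount β, the effective per-period discount factor is βp.
Grim-trigger IC: βp ≥ (31−18)/(31−9) = 13/22.
So p ≥ (13/22)/(3/4) = 26/33.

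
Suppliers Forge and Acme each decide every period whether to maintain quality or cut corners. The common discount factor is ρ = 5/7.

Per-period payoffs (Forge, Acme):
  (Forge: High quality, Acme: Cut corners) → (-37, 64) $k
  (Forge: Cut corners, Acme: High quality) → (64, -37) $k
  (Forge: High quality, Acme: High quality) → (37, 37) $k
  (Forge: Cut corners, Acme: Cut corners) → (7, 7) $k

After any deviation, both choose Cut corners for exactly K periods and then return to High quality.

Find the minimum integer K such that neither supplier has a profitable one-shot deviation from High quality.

Need Σ_{k=1}^{K} ρ^k ≥ (64−37)/(37−7) = 0.9000 at ρ = 5/7.
At K = 1 the sum is 0.7143 < 0.9000; at K = 2 it is 1.2245 ≥ 0.9000.
So the minimum punishment length is K = 2.

2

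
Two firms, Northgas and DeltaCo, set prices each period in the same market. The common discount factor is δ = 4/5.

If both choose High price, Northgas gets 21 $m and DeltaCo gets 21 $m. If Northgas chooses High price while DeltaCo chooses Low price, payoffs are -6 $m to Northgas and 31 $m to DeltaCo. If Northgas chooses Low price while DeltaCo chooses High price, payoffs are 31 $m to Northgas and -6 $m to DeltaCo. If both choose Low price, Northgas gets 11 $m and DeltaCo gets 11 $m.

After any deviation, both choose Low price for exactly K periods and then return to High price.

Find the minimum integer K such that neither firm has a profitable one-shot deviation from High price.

Need Σ_{k=1}^{K} δ^k ≥ (31−21)/(21−11) = 1.0000 at δ = 4/5.
At K = 1 the sum is 0.8000 < 1.0000; at K = 2 it is 1.4400 ≥ 1.0000.
So the minimum punishment length is K = 2.

2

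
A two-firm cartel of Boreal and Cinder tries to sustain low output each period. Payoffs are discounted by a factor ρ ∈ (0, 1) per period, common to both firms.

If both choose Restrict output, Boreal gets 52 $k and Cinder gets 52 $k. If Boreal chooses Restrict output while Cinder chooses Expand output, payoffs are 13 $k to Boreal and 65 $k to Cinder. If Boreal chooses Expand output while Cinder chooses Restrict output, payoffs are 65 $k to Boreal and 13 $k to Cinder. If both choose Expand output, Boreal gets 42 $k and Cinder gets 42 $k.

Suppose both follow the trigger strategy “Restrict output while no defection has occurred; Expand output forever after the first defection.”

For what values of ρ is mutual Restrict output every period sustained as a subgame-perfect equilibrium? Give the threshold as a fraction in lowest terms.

52/(1−ρ) ≥ 65 + 42ρ/(1−ρ)
52 ≥ 65 − 23ρ
ρ ≥ 13/23.

13/23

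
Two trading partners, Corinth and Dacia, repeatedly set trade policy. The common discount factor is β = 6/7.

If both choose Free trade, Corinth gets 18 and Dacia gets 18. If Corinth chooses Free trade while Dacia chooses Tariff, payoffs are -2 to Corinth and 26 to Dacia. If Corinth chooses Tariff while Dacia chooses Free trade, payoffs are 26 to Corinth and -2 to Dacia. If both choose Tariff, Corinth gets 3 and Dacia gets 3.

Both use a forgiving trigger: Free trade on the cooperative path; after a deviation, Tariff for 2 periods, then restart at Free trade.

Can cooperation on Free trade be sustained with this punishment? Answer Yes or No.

Yes

Comparing payoff streams over the 3 periods until play realigns: cooperate → 18(1+β+…+β^2); deviate → 26 + 3(β+…+β^2).
Cooperation is sustained iff (18−3)(β+…+β^2) ≥ 26−18.
β+…+β^2 = 6/7·(1−(6/7)^2)/(1−6/7) = 1.5918, and (26−18)/(18−3) = 0.5333.
1.5918 ≥ 0.5333, so cooperation is sustainable.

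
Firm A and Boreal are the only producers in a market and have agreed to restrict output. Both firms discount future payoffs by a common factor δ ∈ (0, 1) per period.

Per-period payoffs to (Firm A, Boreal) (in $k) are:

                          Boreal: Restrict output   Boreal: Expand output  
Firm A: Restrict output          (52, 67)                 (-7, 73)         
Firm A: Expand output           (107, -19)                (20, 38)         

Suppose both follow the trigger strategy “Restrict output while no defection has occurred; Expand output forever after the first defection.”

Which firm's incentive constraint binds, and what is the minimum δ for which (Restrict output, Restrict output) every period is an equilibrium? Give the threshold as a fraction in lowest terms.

Firm A; δ ≥ 55/87

Firm A: cooperation gives 52 each period; deviation gives 107 once then 20 forever.
  52/(1−δ) ≥ 107 + 20δ/(1−δ) ⇒ δ ≥ 55/87.
Boreal: cooperation gives 67 each period; deviation gives 73 once then 38 forever.
  δ ≥ 6/35.
Both must hold, so the binding constraint is Firm A's: δ ≥ 55/87.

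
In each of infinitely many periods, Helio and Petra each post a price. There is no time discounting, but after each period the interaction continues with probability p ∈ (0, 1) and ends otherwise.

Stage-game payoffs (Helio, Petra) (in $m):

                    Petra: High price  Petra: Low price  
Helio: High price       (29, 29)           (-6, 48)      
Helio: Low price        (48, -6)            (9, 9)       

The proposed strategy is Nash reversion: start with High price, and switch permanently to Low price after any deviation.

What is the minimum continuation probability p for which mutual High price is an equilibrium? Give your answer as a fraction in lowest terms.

With no time discounting, the continuation probability p plays the role of the discount factor.
Grim-trigger IC: 29/(1−p) ≥ 48 + 9p/(1−p) ⇒ p ≥ (48−29)/(48−9) = 19/39.

19/39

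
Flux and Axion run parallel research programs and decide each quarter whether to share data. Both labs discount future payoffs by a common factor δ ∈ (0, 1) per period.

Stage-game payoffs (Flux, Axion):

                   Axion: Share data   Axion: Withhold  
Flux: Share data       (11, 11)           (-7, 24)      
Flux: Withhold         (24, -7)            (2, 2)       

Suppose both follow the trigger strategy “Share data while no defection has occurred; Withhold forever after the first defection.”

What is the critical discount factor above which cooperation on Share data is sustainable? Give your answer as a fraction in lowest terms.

Cooperation forever yields 11 each period: 11/(1−δ).
Deviating yields 24 once, then 2 forever: 24 + 2δ/(1−δ).
No profitable deviation requires 11/(1−δ) ≥ 24 + 2δ/(1−δ).
Multiplying by (1−δ): 11 ≥ 24(1−δ) + 2δ = 24 − 22δ.
So 22δ ≥ 13, i.e. δ ≥ 13/22.

13/22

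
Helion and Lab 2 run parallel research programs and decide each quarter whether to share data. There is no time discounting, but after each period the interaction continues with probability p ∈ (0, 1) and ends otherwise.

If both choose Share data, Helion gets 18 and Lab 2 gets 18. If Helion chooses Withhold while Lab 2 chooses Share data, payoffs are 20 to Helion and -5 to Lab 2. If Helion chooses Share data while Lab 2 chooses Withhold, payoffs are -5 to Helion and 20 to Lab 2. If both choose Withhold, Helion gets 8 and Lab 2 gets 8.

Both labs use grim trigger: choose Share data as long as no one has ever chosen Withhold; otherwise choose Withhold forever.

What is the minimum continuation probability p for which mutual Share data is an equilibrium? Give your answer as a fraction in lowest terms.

With no time discounting, the continuation probability p plays the role of the discount factor.
Grim-trigger IC: 18/(1−p) ≥ 20 + 8p/(1−p) ⇒ p ≥ (20−18)/(20−8) = 1/6.

1/6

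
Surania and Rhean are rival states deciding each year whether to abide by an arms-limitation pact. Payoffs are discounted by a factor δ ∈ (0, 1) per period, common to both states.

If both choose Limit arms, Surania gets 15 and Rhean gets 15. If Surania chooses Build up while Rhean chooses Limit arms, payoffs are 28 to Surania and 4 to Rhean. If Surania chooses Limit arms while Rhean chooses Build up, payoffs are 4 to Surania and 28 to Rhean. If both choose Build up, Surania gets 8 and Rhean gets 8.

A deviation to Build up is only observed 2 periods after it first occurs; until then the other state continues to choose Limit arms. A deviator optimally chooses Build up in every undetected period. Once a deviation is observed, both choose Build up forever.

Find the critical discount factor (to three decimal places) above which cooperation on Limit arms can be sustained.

Deviating for the 2 undetected periods gains 28−15 = 13 per period over cooperation, then loses 15−8 = 7 per period forever once punishment starts.
Gain: 13(1 + δ + … + δ^1); loss: 7·δ^2/(1−δ).
No profitable deviation ⇔ 13(1−δ^2) ≤ 7·δ^2, i.e. δ^2 ≥ 13/(13+7) = 13/20.
Hence δ ≥ (13/20)^(1/2) ≈ 0.806.

0.806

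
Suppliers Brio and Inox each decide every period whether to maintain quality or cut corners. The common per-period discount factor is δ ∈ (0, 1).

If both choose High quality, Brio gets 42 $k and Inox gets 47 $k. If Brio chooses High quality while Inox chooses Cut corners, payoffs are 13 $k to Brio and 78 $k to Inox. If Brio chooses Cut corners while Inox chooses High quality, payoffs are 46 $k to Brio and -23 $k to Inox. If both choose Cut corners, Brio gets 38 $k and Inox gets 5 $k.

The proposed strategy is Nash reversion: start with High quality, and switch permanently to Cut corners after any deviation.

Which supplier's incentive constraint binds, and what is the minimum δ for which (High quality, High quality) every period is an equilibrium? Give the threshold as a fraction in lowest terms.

Brio; δ ≥ 1/2

Brio: cooperation gives 42 each period; deviation gives 46 once then 38 forever.
  42/(1−δ) ≥ 46 + 38δ/(1−δ) ⇒ δ ≥ 4/8 = 1/2.
Inox: cooperation gives 47 each period; deviation gives 78 once then 5 forever.
  δ ≥ 31/73.
Both must hold, so the binding constraint is Brio's: δ ≥ 1/2.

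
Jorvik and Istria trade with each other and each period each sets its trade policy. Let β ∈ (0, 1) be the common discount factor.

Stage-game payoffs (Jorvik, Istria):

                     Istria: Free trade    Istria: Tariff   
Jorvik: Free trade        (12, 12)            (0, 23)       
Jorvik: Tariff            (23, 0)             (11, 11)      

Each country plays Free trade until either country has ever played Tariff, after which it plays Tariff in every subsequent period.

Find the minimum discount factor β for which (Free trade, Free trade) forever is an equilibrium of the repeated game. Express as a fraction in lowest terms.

Under grim trigger the critical discount factor is (T−C)/(T−P) with T = 23, C = 12, P = 11.
β* = (23−12)/(23−11) = 11/12.

11/12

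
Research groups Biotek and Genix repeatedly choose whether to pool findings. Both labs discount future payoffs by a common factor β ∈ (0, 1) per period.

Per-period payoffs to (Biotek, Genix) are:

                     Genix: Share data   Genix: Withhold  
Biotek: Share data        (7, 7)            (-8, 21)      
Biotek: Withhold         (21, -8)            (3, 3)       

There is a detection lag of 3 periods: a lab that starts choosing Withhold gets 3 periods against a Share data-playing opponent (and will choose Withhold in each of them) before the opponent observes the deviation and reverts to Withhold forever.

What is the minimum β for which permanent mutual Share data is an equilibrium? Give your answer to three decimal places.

0.920

Deviating for the 3 undetected periods gains 21−7 = 14 per period over cooperation, then loses 7−3 = 4 per period forever once punishment starts.
Gain: 14(1 + β + … + β^2); loss: 4·β^3/(1−β).
No profitable deviation ⇔ 14(1−β^3) ≤ 4·β^3, i.e. β^3 ≥ 14/(14+4) = 7/9.
Hence β ≥ (7/9)^(1/3) ≈ 0.920.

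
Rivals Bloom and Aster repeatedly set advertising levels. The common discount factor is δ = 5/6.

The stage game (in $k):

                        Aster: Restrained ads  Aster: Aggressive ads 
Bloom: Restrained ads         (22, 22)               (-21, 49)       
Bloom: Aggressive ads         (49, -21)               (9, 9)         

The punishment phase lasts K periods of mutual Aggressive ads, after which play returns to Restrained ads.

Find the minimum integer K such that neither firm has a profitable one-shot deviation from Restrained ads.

IC: δ(1−δ^K)/(1−δ) ≥ (49−22)/(22−9) = 27/13.
With δ = 5/6: need 1 − δ^K ≥ 27/13·(1−5/6)/(5/6), i.e. δ^K ≤ 0.5846.
Since (5/6)^2 = 0.6944 and (5/6)^3 = 0.5787, the smallest such K is 3.

3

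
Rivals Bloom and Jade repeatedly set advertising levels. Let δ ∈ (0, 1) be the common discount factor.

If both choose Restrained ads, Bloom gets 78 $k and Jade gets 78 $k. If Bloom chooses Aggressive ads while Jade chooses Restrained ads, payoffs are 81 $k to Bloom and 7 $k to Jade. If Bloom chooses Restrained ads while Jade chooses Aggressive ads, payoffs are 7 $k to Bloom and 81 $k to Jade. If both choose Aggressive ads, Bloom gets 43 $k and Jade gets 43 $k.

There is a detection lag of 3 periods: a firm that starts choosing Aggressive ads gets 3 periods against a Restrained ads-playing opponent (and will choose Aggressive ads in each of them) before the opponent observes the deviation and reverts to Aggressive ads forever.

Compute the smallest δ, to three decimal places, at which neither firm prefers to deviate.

A deviator earns 81 for 3 periods, then 43 forever; cooperating earns 78 forever. Multiplying the IC by (1−δ):
78 ≥ 81(1−δ^3) + 43δ^3, so 38·δ^3 ≥ 3 and δ^3 ≥ 3/38.
δ ≥ (3/38)^(1/3) ≈ 0.429.

0.429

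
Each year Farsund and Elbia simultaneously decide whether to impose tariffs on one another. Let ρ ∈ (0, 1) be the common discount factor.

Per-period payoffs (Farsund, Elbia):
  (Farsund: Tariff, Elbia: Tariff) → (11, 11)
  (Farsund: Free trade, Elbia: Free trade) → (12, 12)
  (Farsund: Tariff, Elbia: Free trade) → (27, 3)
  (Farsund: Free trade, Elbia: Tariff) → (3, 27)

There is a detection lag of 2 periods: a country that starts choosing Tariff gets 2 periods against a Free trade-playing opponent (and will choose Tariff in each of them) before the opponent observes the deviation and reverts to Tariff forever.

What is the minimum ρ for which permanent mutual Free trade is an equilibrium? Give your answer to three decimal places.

0.968

The best deviation is to choose Tariff for all 2 undetected periods, earning 27 each, then 11 forever once detected.
Deviation value: 27(1−ρ^2)/(1−ρ) + 11ρ^2/(1−ρ); cooperation value: 12/(1−ρ).
IC: 12 ≥ 27(1−ρ^2) + 11ρ^2 = 27 − 16ρ^2.
So ρ^2 ≥ 15/16, giving ρ ≥ (15/16)^(1/2) ≈ 0.968.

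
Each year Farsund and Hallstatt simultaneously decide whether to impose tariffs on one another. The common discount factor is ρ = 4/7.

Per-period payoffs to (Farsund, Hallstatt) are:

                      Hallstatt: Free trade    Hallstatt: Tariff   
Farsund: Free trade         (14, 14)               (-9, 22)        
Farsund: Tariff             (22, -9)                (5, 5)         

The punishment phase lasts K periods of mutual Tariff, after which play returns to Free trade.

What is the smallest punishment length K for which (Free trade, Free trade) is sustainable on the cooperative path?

2

No profitable deviation requires (14−5)(ρ+…+ρ^K) ≥ 22−14, i.e. ρ+…+ρ^K ≥ 8/9 ≈ 0.8889.
With ρ = 4/7, the partial sums are K=1: 0.5714, K=2: 0.8980.
K = 2 is the first length at which the sum reaches 0.8889.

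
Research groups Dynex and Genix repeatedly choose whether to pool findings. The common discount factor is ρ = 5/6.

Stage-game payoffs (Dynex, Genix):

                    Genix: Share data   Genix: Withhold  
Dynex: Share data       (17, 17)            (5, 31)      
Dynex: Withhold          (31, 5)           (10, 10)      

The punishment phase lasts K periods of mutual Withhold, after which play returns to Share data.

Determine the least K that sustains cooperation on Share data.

3

Need Σ_{k=1}^{K} ρ^k ≥ (31−17)/(17−10) = 2.0000 at ρ = 5/6.
At K = 2 the sum is 1.5278 < 2.0000; at K = 3 it is 2.1065 ≥ 2.0000.
So the minimum punishment length is K = 3.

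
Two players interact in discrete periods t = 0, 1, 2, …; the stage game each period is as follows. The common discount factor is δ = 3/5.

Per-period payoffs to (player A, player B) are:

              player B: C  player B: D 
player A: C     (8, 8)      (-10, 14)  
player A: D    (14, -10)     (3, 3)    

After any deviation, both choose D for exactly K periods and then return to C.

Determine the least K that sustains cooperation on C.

4

Need Σ_{k=1}^{K} δ^k ≥ (14−8)/(8−3) = 1.2000 at δ = 3/5.
At K = 3 the sum is 1.1760 < 1.2000; at K = 4 it is 1.3056 ≥ 1.2000.
So the minimum punishment length is K = 4.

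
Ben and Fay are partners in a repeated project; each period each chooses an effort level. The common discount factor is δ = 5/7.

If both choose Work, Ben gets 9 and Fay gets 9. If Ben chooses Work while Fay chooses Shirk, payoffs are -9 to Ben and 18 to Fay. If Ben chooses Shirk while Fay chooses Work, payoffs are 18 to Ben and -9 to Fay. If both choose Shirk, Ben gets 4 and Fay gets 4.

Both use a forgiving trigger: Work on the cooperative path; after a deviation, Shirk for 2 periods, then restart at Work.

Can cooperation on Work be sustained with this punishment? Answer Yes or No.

No

A one-shot deviation gives 18 now, then 4 for 2 periods, then back to 9.
Gain from deviating: (18−9) today; loss: (9−4) in each of the next 2 periods.
No-deviation condition: (9−4)(δ+…+δ^2) ≥ 18−9, i.e. δ+…+δ^2 ≥ 9/5.
At δ = 5/7: δ+…+δ^2 = 1.2245 < 1.8000.
So cooperation is not sustainable.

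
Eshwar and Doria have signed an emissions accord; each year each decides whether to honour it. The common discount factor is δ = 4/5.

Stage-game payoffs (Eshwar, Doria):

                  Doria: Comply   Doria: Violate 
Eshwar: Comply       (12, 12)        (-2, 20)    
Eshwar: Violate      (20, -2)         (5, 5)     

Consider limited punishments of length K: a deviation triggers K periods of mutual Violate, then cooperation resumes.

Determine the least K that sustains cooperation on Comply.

2

IC: δ(1−δ^K)/(1−δ) ≥ (20−12)/(12−5) = 8/7.
With δ = 4/5: need 1 − δ^K ≥ 8/7·(1−4/5)/(4/5), i.e. δ^K ≤ 0.7143.
Since (4/5)^1 = 0.8000 and (4/5)^2 = 0.6400, the smallest such K is 2.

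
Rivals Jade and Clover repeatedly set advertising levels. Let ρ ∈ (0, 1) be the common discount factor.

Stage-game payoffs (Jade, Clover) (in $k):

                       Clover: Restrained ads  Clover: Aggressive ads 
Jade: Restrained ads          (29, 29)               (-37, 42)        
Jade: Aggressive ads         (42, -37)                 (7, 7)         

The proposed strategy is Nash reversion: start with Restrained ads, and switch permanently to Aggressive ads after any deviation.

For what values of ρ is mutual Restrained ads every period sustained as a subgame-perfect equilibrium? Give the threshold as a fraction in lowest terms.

13/35

One-period gain from deviating is 42 − 29 = 13. The loss is 29 − 7 = 22 in every subsequent period, with present value 22·ρ/(1−ρ).
Deviation is unprofitable when 22·ρ/(1−ρ) ≥ 13, i.e. ρ/(1−ρ) ≥ 13/22.
Equivalently ρ ≥ 13/(13+22) = 13/35.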